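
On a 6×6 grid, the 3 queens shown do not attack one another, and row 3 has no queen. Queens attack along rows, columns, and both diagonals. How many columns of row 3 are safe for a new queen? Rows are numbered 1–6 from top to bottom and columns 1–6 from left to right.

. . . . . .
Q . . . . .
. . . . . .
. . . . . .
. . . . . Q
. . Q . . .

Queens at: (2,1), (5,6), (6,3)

(2,1) attacks row 3 at column 1 and diagonals 2.
(5,6) attacks row 3 at column 6 and diagonals 4.
(6,3) attacks row 3 at column 3 and diagonals 6.
Attacked columns: {1, 2, 3, 4, 6}. Safe: {5}.

1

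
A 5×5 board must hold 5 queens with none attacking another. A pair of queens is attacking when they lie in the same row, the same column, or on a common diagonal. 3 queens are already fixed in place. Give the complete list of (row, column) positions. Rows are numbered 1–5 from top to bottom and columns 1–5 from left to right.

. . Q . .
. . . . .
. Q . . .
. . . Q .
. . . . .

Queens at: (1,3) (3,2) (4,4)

(1,3) (2,5) (3,2) (4,4) (5,1)

Row 2: attacked by (1,3)→{2,3,4}; (3,2)→{1,2,3}; (4,4)→{2,4}. Safe: 5. Place at column 5.
Row 5: attacked by (1,3)→{3}; (2,5)→{2,5}; (3,2)→{2,4}; (4,4)→{3,4,5}. Safe: 1. Place at column 1.
Columns [3, 5, 2, 4, 1], r−c [-2, -3, 1, 0, 4], r+c [4, 7, 5, 8, 6] are all distinct, so no two queens attack.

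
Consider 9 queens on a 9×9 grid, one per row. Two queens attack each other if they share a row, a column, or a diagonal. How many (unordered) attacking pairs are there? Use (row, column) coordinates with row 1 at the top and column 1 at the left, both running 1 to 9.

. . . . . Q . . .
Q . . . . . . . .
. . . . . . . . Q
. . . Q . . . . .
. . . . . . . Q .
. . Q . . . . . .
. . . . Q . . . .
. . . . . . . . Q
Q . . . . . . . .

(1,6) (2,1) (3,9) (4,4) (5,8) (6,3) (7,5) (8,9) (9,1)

3

Same column: (2,1)–(9,1) (column 1); (3,9)–(8,9) (column 9).
Same diagonal: (3,9)–(7,5) (|3−7| = |9−5| = 4).
Total attacking pairs: 3.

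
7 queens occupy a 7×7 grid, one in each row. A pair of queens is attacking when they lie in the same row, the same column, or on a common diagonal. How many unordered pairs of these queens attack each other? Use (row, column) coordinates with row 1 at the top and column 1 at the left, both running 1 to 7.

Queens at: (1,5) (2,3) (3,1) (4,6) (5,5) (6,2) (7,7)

3

Same column: (1,5)–(5,5) (column 5).
Same diagonal: (4,6)–(5,5) (|4−5| = |6−5| = 1); (5,5)–(7,7) (|5−7| = |5−7| = 2).
Total attacking pairs: 3.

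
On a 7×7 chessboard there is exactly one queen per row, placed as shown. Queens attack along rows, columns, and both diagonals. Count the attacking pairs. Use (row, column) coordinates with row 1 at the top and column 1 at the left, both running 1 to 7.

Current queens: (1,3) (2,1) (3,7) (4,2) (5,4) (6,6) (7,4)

2

Same column: (5,4)–(7,4) (column 4).
Same diagonal: (2,1)–(5,4) (|2−5| = |1−4| = 3).
Total attacking pairs: 2.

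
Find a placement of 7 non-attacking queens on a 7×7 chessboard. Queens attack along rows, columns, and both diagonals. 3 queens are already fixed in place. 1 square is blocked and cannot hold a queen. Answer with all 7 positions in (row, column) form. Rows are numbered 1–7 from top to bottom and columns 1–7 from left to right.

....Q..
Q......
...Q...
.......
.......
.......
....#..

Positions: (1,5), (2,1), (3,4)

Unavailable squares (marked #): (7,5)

(1,5) (2,1) (3,4) (4,7) (5,3) (6,6) (7,2)

Row 4: attacked by (1,5)→{2,5}; (2,1)→{1,3}; (3,4)→{3,4,5}. Safe: 6, 7. Place at column 7.
Row 5: attacked by (1,5)→{1,5}; (2,1)→{1,4}; (3,4)→{2,4,6}; (4,7)→{6,7}. Safe: 3. Place at column 3.
Row 6: attacked by (1,5)→{5}; (2,1)→{1,5}; (3,4)→{1,4,7}; (4,7)→{5,7}; (5,3)→{2,3,4}. Safe: 6. Place at column 6.
Row 7: attacked by (1,5)→{5}; (2,1)→{1,6}; (3,4)→{4}; (4,7)→{4,7}; (5,3)→{1,3,5}; (6,6)→{5,6,7}. Blocked: 5. Safe: 2. Place at column 2.
Columns [5, 1, 4, 7, 3, 6, 2], r−c [-4, 1, -1, -3, 2, 0, 5], r+c [6, 3, 7, 11, 8, 12, 9] are all distinct, so no two queens attack.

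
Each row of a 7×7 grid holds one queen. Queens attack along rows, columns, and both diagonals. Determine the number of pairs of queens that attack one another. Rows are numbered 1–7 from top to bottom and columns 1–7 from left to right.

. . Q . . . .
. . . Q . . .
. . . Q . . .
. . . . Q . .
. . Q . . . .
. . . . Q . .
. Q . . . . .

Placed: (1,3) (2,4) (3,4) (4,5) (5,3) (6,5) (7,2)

6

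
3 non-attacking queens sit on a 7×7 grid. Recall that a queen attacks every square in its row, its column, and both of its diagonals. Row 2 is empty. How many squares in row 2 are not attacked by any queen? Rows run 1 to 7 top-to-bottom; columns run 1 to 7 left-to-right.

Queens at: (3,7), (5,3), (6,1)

2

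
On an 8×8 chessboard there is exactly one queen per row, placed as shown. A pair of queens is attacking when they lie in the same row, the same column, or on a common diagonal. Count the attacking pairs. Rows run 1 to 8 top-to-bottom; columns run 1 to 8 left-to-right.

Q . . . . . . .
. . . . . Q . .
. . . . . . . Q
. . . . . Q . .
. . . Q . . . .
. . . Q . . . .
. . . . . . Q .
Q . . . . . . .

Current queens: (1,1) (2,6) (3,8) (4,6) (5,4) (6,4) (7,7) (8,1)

Same column: (1,1)–(8,1) (column 1); (2,6)–(4,6) (column 6); (5,4)–(6,4) (column 4).
Same diagonal: (1,1)–(7,7) (|1−7| = |1−7| = 6); (4,6)–(6,4) (|4−6| = |6−4| = 2); (5,4)–(8,1) (|5−8| = |4−1| = 3).
Total attacking pairs: 6.

6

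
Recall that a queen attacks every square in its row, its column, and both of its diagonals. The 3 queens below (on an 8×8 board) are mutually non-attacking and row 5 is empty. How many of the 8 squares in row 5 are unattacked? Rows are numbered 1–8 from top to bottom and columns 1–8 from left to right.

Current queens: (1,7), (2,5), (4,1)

(1,7) attacks row 5 at column 7 and diagonals 3.
(2,5) attacks row 5 at column 5 and diagonals 2, 8.
(4,1) attacks row 5 at column 1 and diagonals 2.
Attacked columns: {1, 2, 3, 5, 7, 8}. Safe: {4, 6}.

2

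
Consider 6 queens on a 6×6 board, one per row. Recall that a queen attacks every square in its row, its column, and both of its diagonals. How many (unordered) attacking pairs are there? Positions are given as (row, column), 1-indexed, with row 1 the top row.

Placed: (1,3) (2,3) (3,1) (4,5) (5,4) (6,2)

Same column: (1,3)–(2,3) (column 3).
Same diagonal: (1,3)–(3,1) (|1−3| = |3−1| = 2); (2,3)–(4,5) (|2−4| = |3−5| = 2); (4,5)–(5,4) (|4−5| = |5−4| = 1).
Total attacking pairs: 4.

4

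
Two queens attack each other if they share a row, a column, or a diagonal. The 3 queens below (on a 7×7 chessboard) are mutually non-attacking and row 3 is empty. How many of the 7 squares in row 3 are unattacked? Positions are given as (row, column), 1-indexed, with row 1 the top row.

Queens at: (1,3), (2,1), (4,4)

2

(1,3) attacks row 3 at column 3 and diagonals 1, 5.
(2,1) attacks row 3 at column 1 and diagonals 2.
(4,4) attacks row 3 at column 4 and diagonals 3, 5.
Attacked columns: {1, 2, 3, 4, 5}. Safe: {6, 7}.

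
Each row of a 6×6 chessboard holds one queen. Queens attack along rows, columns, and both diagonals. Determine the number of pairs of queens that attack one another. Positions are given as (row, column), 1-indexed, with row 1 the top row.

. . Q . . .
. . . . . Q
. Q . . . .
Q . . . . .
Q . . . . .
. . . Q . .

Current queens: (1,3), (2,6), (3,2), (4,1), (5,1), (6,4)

2

Same column: (4,1)–(5,1) (column 1).
Same diagonal: (3,2)–(4,1) (|3−4| = |2−1| = 1).
Total attacking pairs: 2.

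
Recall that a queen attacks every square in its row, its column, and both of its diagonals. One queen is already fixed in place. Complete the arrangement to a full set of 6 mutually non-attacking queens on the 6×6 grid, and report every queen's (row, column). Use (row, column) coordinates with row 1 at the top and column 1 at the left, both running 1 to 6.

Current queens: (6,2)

Row 1: attacked by (6,2)→{2}. Safe: 1, 3, 4, 5, 6. Place at column 5.
Row 2: attacked by (1,5)→{4,5,6}; (6,2)→{2,6}. Safe: 1, 3. Place at column 3.
Row 3: attacked by (1,5)→{3,5}; (2,3)→{2,3,4}; (6,2)→{2,5}. Safe: 1, 6. Place at column 1.
Row 4: attacked by (1,5)→{2,5}; (2,3)→{1,3,5}; (3,1)→{1,2}; (6,2)→{2,4}. Safe: 6. Place at column 6.
Row 5: attacked by (1,5)→{1,5}; (2,3)→{3,6}; (3,1)→{1,3}; (4,6)→{5,6}; (6,2)→{1,2,3}. Safe: 4. Place at column 4.
Columns [5, 3, 1, 6, 4, 2], r−c [-4, -1, 2, -2, 1, 4], r+c [6, 5, 4, 10, 9, 8] are all distinct, so no two queens attack.

(1,5) (2,3) (3,1) (4,6) (5,4) (6,2)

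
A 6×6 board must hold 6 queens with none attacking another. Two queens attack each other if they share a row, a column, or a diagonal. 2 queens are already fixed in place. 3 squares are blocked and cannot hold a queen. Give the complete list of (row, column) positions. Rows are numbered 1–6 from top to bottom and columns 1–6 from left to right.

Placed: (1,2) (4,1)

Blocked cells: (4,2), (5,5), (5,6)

(1,2) (2,4) (3,6) (4,1) (5,3) (6,5)

Row 2: attacked by (1,2)→{1,2,3}; (4,1)→{1,3}. Safe: 4, 5, 6. Place at column 4.
Row 3: attacked by (1,2)→{2,4}; (2,4)→{3,4,5}; (4,1)→{1,2}. Safe: 6. Place at column 6.
Row 5: attacked by (1,2)→{2,6}; (2,4)→{1,4}; (3,6)→{4,6}; (4,1)→{1,2}. Blocked: 5,6. Safe: 3. Place at column 3.
Row 6: attacked by (1,2)→{2}; (2,4)→{4}; (3,6)→{3,6}; (4,1)→{1,3}; (5,3)→{2,3,4}. Safe: 5. Place at column 5.
Columns [2, 4, 6, 1, 3, 5], r−c [-1, -2, -3, 3, 2, 1], r+c [3, 6, 9, 5, 8, 11] are all distinct, so no two queens attack.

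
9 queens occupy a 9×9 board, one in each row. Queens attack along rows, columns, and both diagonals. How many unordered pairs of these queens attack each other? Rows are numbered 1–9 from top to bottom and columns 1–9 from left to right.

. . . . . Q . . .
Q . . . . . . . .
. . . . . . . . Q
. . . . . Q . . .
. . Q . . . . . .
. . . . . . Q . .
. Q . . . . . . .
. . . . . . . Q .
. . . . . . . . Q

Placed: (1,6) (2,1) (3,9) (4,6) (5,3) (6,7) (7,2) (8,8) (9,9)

Same column: (1,6)–(4,6) (column 6); (3,9)–(9,9) (column 9).
Same diagonal: (8,8)–(9,9) (|8−9| = |8−9| = 1).
Total attacking pairs: 3.

3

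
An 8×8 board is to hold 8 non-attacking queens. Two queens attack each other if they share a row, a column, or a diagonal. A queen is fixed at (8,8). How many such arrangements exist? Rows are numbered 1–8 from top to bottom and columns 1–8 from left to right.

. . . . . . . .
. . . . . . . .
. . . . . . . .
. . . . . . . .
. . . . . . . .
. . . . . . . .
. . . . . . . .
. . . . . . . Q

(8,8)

4

Branch on row 1: col 2 → 0; col 3 → 0; col 4 → 1; col 5 → 1; col 6 → 2; col 7 → 0.
Sum: 0 + 0 + 1 + 1 + 2 + 0 = 4.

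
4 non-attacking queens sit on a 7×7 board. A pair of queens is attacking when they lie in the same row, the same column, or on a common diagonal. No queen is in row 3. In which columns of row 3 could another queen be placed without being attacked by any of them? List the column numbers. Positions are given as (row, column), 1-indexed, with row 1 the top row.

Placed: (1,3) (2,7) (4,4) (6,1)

(1,3) attacks row 3 at column 3 and diagonals 1, 5.
(2,7) attacks row 3 at column 7 and diagonals 6.
(4,4) attacks row 3 at column 4 and diagonals 3, 5.
(6,1) attacks row 3 at column 1 and diagonals 4.
Attacked columns: {1, 3, 4, 5, 6, 7}. Safe: {2}.

columns 2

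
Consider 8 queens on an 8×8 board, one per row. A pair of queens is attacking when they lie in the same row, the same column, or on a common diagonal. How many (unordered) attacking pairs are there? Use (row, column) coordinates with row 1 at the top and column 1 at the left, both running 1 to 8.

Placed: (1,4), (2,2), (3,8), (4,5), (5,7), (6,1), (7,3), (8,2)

2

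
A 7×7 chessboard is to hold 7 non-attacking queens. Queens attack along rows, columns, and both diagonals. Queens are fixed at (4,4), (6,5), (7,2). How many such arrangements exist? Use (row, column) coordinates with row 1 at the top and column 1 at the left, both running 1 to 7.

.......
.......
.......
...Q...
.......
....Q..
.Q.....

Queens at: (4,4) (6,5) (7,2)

Branch on row 1: col 3 → 0; col 6 → 2.
Sum: 0 + 2 = 2.

2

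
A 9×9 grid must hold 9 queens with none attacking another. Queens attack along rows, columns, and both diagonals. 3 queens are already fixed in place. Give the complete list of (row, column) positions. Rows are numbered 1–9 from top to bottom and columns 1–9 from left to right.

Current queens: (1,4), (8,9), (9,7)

Row 2: attacked by (1,4)→{3,4,5}; (8,9)→{3,9}; (9,7)→{7}. Safe: 1, 2, 6, 8. Place at column 8.
Row 3: attacked by (1,4)→{2,4,6}; (2,8)→{7,8,9}; (8,9)→{4,9}; (9,7)→{1,7}. Safe: 3, 5. Place at column 5.
Row 4: attacked by (1,4)→{1,4,7}; (2,8)→{6,8}; (3,5)→{4,5,6}; (8,9)→{5,9}; (9,7)→{2,7}. Safe: 3. Place at column 3.
Row 5: attacked by (1,4)→{4,8}; (2,8)→{5,8}; (3,5)→{3,5,7}; (4,3)→{2,3,4}; (8,9)→{6,9}; (9,7)→{3,7}. Safe: 1. Place at column 1.
Row 6: attacked by (1,4)→{4,9}; (2,8)→{4,8}; (3,5)→{2,5,8}; (4,3)→{1,3,5}; (5,1)→{1,2}; (8,9)→{7,9}; (9,7)→{4,7}. Safe: 6. Place at column 6.
Row 7: attacked by (1,4)→{4}; (2,8)→{3,8}; (3,5)→{1,5,9}; (4,3)→{3,6}; (5,1)→{1,3}; (6,6)→{5,6,7}; (8,9)→{8,9}; (9,7)→{5,7,9}. Safe: 2. Place at column 2.
Columns [4, 8, 5, 3, 1, 6, 2, 9, 7], r−c [-3, -6, -2, 1, 4, 0, 5, -1, 2], r+c [5, 10, 8, 7, 6, 12, 9, 17, 16] are all distinct, so no two queens attack.

(1,4) (2,8) (3,5) (4,3) (5,1) (6,6) (7,2) (8,9) (9,7)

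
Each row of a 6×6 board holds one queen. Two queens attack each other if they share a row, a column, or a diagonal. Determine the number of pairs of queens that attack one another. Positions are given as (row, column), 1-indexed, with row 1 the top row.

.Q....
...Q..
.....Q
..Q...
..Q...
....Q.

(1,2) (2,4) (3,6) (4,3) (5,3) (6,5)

Same column: (4,3)–(5,3) (column 3).
Same diagonal: (4,3)–(6,5) (|4−6| = |3−5| = 2).
Total attacking pairs: 2.

2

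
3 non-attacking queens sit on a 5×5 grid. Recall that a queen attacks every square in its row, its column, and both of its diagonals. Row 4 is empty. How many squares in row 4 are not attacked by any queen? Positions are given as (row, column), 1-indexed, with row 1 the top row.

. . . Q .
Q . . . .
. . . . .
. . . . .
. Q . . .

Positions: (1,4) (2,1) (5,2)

1

(1,4) attacks row 4 at column 4 and diagonals 1.
(2,1) attacks row 4 at column 1 and diagonals 3.
(5,2) attacks row 4 at column 2 and diagonals 1, 3.
Attacked columns: {1, 2, 3, 4}. Safe: {5}.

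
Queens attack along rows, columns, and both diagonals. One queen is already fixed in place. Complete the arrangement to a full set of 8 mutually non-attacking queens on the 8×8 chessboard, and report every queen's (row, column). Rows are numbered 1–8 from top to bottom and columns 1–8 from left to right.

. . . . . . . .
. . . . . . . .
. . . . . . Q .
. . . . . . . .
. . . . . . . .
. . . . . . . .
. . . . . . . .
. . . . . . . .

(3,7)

Row 1: attacked by (3,7)→{5,7}. Safe: 1, 2, 3, 4, 6, 8. Place at column 3.
Row 2: attacked by (1,3)→{2,3,4}; (3,7)→{6,7,8}. Safe: 1, 5. Place at column 1.
Row 4: attacked by (1,3)→{3,6}; (2,1)→{1,3}; (3,7)→{6,7,8}. Safe: 2, 4, 5. Place at column 5.
Row 5: attacked by (1,3)→{3,7}; (2,1)→{1,4}; (3,7)→{5,7}; (4,5)→{4,5,6}. Safe: 2, 8. Place at column 8.
Row 6: attacked by (1,3)→{3,8}; (2,1)→{1,5}; (3,7)→{4,7}; (4,5)→{3,5,7}; (5,8)→{7,8}. Safe: 2, 6. Place at column 2.
Row 7: attacked by (1,3)→{3}; (2,1)→{1,6}; (3,7)→{3,7}; (4,5)→{2,5,8}; (5,8)→{6,8}; (6,2)→{1,2,3}. Safe: 4. Place at column 4.
Row 8: attacked by (1,3)→{3}; (2,1)→{1,7}; (3,7)→{2,7}; (4,5)→{1,5}; (5,8)→{5,8}; (6,2)→{2,4}; (7,4)→{3,4,5}. Safe: 6. Place at column 6.
Columns [3, 1, 7, 5, 8, 2, 4, 6], r−c [-2, 1, -4, -1, -3, 4, 3, 2], r+c [4, 3, 10, 9, 13, 8, 11, 14] are all distinct, so no two queens attack.

(1,3) (2,1) (3,7) (4,5) (5,8) (6,2) (7,4) (8,6)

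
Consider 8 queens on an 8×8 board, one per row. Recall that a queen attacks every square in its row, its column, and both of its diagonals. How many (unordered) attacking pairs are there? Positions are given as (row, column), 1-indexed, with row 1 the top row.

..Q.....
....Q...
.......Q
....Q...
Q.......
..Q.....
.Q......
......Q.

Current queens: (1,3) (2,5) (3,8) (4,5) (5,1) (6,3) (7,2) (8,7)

5

Same column: (1,3)–(6,3) (column 3); (2,5)–(4,5) (column 5).
Same diagonal: (4,5)–(6,3) (|4−6| = |5−3| = 2); (4,5)–(7,2) (|4−7| = |5−2| = 3); (6,3)–(7,2) (|6−7| = |3−2| = 1).
Total attacking pairs: 5.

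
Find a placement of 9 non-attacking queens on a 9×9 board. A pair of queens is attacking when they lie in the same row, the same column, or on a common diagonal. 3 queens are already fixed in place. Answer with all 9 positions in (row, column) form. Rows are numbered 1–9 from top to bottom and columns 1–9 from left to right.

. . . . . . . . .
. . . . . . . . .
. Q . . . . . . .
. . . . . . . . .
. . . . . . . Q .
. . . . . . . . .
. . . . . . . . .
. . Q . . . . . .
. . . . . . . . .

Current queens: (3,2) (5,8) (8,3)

(1,9) (2,4) (3,2) (4,5) (5,8) (6,6) (7,1) (8,3) (9,7)

Row 1: attacked by (3,2)→{2,4}; (5,8)→{4,8}; (8,3)→{3}. Safe: 1, 5, 6, 7, 9. Place at column 9.
Row 2: attacked by (1,9)→{8,9}; (3,2)→{1,2,3}; (5,8)→{5,8}; (8,3)→{3,9}. Safe: 4, 6, 7. Place at column 4.
Row 4: attacked by (1,9)→{6,9}; (2,4)→{2,4,6}; (3,2)→{1,2,3}; (5,8)→{7,8,9}; (8,3)→{3,7}. Safe: 5. Place at column 5.
Row 6: attacked by (1,9)→{4,9}; (2,4)→{4,8}; (3,2)→{2,5}; (4,5)→{3,5,7}; (5,8)→{7,8,9}; (8,3)→{1,3,5}. Safe: 6. Place at column 6.
Row 7: attacked by (1,9)→{3,9}; (2,4)→{4,9}; (3,2)→{2,6}; (4,5)→{2,5,8}; (5,8)→{6,8}; (6,6)→{5,6,7}; (8,3)→{2,3,4}. Safe: 1. Place at column 1.
Row 9: attacked by (1,9)→{1,9}; (2,4)→{4}; (3,2)→{2,8}; (4,5)→{5}; (5,8)→{4,8}; (6,6)→{3,6,9}; (7,1)→{1,3}; (8,3)→{2,3,4}. Safe: 7. Place at column 7.
Columns [9, 4, 2, 5, 8, 6, 1, 3, 7], r−c [-8, -2, 1, -1, -3, 0, 6, 5, 2], r+c [10, 6, 5, 9, 13, 12, 8, 11, 16] are all distinct, so no two queens attack.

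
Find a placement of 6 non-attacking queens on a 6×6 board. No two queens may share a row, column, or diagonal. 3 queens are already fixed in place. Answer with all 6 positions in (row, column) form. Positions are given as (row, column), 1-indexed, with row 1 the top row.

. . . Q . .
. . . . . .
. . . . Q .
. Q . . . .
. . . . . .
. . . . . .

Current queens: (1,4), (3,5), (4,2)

Row 2: attacked by (1,4)→{3,4,5}; (3,5)→{4,5,6}; (4,2)→{2,4}. Safe: 1. Place at column 1.
Row 5: attacked by (1,4)→{4}; (2,1)→{1,4}; (3,5)→{3,5}; (4,2)→{1,2,3}. Safe: 6. Place at column 6.
Row 6: attacked by (1,4)→{4}; (2,1)→{1,5}; (3,5)→{2,5}; (4,2)→{2,4}; (5,6)→{5,6}. Safe: 3. Place at column 3.
Columns [4, 1, 5, 2, 6, 3], r−c [-3, 1, -2, 2, -1, 3], r+c [5, 3, 8, 6, 11, 9] are all distinct, so no two queens attack.

(1,4) (2,1) (3,5) (4,2) (5,6) (6,3)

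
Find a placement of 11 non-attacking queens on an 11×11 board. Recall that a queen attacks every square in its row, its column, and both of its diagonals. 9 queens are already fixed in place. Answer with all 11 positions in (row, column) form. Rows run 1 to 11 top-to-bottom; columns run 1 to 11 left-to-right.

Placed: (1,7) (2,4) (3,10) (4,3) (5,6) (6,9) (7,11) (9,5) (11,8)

(1,7) (2,4) (3,10) (4,3) (5,6) (6,9) (7,11) (8,1) (9,5) (10,2) (11,8)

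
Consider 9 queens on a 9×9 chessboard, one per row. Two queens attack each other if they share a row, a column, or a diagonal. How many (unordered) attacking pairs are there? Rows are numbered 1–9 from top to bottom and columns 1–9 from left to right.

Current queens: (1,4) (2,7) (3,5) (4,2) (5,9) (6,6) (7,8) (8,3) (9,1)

0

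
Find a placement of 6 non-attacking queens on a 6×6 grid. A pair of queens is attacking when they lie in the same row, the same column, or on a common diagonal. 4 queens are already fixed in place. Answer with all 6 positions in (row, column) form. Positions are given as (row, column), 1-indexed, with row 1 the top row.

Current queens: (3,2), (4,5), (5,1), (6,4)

Row 1: attacked by (3,2)→{2,4}; (4,5)→{2,5}; (5,1)→{1,5}; (6,4)→{4}. Safe: 3, 6. Place at column 3.
Row 2: attacked by (1,3)→{2,3,4}; (3,2)→{1,2,3}; (4,5)→{3,5}; (5,1)→{1,4}; (6,4)→{4}. Safe: 6. Place at column 6.
Columns [3, 6, 2, 5, 1, 4], r−c [-2, -4, 1, -1, 4, 2], r+c [4, 8, 5, 9, 6, 10] are all distinct, so no two queens attack.

(1,3) (2,6) (3,2) (4,5) (5,1) (6,4)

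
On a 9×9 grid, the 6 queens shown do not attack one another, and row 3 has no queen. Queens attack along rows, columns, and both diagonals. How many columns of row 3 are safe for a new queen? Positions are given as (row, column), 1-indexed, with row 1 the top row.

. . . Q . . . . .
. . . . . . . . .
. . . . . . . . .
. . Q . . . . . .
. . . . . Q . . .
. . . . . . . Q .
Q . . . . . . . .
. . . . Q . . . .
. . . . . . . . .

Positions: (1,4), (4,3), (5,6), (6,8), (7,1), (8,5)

2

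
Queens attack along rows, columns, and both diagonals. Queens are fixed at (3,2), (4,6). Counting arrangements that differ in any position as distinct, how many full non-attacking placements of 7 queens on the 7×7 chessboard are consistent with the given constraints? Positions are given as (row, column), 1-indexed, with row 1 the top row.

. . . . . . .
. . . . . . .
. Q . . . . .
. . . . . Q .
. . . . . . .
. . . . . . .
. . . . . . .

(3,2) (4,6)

2

Branch on row 1: col 1 → 1; col 5 → 1; col 7 → 0.
Sum: 1 + 1 + 0 = 2.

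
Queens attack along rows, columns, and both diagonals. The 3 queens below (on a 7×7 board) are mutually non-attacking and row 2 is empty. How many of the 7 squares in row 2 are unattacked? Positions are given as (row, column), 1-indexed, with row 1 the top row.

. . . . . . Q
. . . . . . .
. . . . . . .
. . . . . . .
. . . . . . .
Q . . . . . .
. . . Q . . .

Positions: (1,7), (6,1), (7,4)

2

(1,7) attacks row 2 at column 7 and diagonals 6.
(6,1) attacks row 2 at column 1 and diagonals 5.
(7,4) attacks row 2 at column 4.
Attacked columns: {1, 4, 5, 6, 7}. Safe: {2, 3}.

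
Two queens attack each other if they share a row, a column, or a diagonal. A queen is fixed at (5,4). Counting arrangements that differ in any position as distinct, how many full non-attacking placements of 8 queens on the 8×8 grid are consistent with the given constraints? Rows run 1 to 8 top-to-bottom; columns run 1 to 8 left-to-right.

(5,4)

Branch on row 1: col 1 → 0; col 2 → 1; col 3 → 3; col 5 → 1; col 6 → 3; col 7 → 0.
Sum: 0 + 1 + 3 + 1 + 3 + 0 = 8.

8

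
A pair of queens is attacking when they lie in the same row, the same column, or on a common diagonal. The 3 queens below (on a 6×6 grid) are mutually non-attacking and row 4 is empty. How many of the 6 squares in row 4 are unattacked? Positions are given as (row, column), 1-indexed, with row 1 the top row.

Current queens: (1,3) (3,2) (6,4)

1

(1,3) attacks row 4 at column 3 and diagonals 6.
(3,2) attacks row 4 at column 2 and diagonals 1, 3.
(6,4) attacks row 4 at column 4 and diagonals 2, 6.
Attacked columns: {1, 2, 3, 4, 6}. Safe: {5}.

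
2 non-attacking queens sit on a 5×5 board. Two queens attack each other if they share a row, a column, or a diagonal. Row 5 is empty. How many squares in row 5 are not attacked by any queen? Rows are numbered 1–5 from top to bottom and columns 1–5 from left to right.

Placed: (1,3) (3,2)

(1,3) attacks row 5 at column 3.
(3,2) attacks row 5 at column 2 and diagonals 4.
Attacked columns: {2, 3, 4}. Safe: {1, 5}.

2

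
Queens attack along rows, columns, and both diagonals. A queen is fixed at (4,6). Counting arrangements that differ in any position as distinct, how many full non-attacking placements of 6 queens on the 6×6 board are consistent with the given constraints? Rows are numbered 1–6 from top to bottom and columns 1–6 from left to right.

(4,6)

1

Branch on row 1: col 1 → 0; col 2 → 0; col 4 → 0; col 5 → 1.
Sum: 0 + 0 + 0 + 1 = 1.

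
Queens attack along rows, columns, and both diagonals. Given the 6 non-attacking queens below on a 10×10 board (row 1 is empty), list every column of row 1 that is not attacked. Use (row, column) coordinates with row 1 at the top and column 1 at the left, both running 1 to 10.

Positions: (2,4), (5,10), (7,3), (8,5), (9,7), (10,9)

columns 1, 2, 8

(2,4) attacks row 1 at column 4 and diagonals 3, 5.
(5,10) attacks row 1 at column 10 and diagonals 6.
(7,3) attacks row 1 at column 3 and diagonals 9.
(8,5) attacks row 1 at column 5.
(9,7) attacks row 1 at column 7.
(10,9) attacks row 1 at column 9.
Attacked columns: {3, 4, 5, 6, 7, 9, 10}. Safe: {1, 2, 8}.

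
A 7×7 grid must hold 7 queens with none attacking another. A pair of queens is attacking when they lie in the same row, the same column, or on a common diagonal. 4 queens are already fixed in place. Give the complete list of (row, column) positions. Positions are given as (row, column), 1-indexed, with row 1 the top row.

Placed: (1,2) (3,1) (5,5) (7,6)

(1,2) (2,4) (3,1) (4,7) (5,5) (6,3) (7,6)

Row 2: attacked by (1,2)→{1,2,3}; (3,1)→{1,2}; (5,5)→{2,5}; (7,6)→{1,6}. Safe: 4, 7. Place at column 4.
Row 4: attacked by (1,2)→{2,5}; (2,4)→{2,4,6}; (3,1)→{1,2}; (5,5)→{4,5,6}; (7,6)→{3,6}. Safe: 7. Place at column 7.
Row 6: attacked by (1,2)→{2,7}; (2,4)→{4}; (3,1)→{1,4}; (4,7)→{5,7}; (5,5)→{4,5,6}; (7,6)→{5,6,7}. Safe: 3. Place at column 3.
Columns [2, 4, 1, 7, 5, 3, 6], r−c [-1, -2, 2, -3, 0, 3, 1], r+c [3, 6, 4, 11, 10, 9, 13] are all distinct, so no two queens attack.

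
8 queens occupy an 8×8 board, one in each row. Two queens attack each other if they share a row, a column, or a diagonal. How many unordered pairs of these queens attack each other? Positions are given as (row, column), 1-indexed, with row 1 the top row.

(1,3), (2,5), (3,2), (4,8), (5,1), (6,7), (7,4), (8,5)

Same column: (2,5)–(8,5) (column 5).
Same diagonal: (6,7)–(8,5) (|6−8| = |7−5| = 2); (7,4)–(8,5) (|7−8| = |4−5| = 1).
Total attacking pairs: 3.

3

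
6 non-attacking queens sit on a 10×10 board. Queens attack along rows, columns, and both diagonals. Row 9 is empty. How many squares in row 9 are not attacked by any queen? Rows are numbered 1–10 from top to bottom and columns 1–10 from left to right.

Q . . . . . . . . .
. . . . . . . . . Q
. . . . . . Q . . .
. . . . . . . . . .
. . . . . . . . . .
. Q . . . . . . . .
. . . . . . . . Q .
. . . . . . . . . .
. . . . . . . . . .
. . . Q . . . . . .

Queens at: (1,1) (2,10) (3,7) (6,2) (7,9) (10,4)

2

(1,1) attacks row 9 at column 1 and diagonals 9.
(2,10) attacks row 9 at column 10 and diagonals 3.
(3,7) attacks row 9 at column 7 and diagonals 1.
(6,2) attacks row 9 at column 2 and diagonals 5.
(7,9) attacks row 9 at column 9 and diagonals 7.
(10,4) attacks row 9 at column 4 and diagonals 3, 5.
Attacked columns: {1, 2, 3, 4, 5, 7, 9, 10}. Safe: {6, 8}.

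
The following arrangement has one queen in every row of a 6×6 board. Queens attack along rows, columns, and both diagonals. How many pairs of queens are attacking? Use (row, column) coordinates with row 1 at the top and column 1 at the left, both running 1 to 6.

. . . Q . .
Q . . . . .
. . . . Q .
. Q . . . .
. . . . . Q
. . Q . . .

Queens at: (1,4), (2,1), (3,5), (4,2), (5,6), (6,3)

0

All columns are distinct and no two queens satisfy |Δrow| = |Δcol|, so no pair attacks.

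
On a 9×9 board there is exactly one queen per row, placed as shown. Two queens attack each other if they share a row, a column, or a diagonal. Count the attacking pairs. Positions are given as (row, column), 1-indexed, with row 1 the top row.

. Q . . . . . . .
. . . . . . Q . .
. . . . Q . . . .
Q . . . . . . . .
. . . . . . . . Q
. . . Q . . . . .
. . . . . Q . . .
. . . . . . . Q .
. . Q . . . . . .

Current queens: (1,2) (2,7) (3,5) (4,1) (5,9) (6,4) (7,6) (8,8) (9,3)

All columns are distinct and no two queens satisfy |Δrow| = |Δcol|, so no pair attacks.

0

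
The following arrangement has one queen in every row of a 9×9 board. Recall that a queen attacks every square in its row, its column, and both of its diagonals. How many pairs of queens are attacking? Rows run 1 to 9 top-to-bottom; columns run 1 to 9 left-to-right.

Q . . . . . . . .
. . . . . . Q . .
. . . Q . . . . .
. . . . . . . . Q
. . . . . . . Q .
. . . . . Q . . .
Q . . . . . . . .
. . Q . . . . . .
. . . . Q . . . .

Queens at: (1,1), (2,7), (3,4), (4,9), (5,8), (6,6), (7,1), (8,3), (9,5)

Same column: (1,1)–(7,1) (column 1).
Same diagonal: (1,1)–(6,6) (|1−6| = |1−6| = 5); (2,7)–(4,9) (|2−4| = |7−9| = 2); (4,9)–(5,8) (|4−5| = |9−8| = 1).
Total attacking pairs: 4.

4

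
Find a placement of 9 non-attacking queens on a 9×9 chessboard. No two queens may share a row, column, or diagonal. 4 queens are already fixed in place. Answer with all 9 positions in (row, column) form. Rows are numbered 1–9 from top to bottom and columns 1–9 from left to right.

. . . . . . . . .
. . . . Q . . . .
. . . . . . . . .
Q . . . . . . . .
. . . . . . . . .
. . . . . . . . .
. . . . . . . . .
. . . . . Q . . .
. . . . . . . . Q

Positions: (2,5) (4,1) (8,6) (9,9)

(1,3) (2,5) (3,7) (4,1) (5,4) (6,2) (7,8) (8,6) (9,9)

Row 1: attacked by (2,5)→{4,5,6}; (4,1)→{1,4}; (8,6)→{6}; (9,9)→{1,9}. Safe: 2, 3, 7, 8. Place at column 3.
Row 3: attacked by (1,3)→{1,3,5}; (2,5)→{4,5,6}; (4,1)→{1,2}; (8,6)→{1,6}; (9,9)→{3,9}. Safe: 7, 8. Place at column 7.
Row 5: attacked by (1,3)→{3,7}; (2,5)→{2,5,8}; (3,7)→{5,7,9}; (4,1)→{1,2}; (8,6)→{3,6,9}; (9,9)→{5,9}. Safe: 4. Place at column 4.
Row 6: attacked by (1,3)→{3,8}; (2,5)→{1,5,9}; (3,7)→{4,7}; (4,1)→{1,3}; (5,4)→{3,4,5}; (8,6)→{4,6,8}; (9,9)→{6,9}. Safe: 2. Place at column 2.
Row 7: attacked by (1,3)→{3,9}; (2,5)→{5}; (3,7)→{3,7}; (4,1)→{1,4}; (5,4)→{2,4,6}; (6,2)→{1,2,3}; (8,6)→{5,6,7}; (9,9)→{7,9}. Safe: 8. Place at column 8.
Columns [3, 5, 7, 1, 4, 2, 8, 6, 9], r−c [-2, -3, -4, 3, 1, 4, -1, 2, 0], r+c [4, 7, 10, 5, 9, 8, 15, 14, 18] are all distinct, so no two queens attack.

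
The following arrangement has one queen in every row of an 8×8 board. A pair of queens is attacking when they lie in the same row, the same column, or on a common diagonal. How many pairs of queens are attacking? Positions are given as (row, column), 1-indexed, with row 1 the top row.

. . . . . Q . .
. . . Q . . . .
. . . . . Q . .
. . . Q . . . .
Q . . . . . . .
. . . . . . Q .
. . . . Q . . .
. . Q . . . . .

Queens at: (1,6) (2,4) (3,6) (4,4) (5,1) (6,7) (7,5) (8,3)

Same column: (1,6)–(3,6) (column 6); (2,4)–(4,4) (column 4).
Same diagonal: (2,4)–(5,1) (|2−5| = |4−1| = 3).
Total attacking pairs: 3.

3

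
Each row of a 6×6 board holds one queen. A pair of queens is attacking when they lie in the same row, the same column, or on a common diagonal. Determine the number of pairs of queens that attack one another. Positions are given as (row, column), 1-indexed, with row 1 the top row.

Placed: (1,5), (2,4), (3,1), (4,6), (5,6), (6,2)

3

Same column: (4,6)–(5,6) (column 6).
Same diagonal: (1,5)–(2,4) (|1−2| = |5−4| = 1); (2,4)–(4,6) (|2−4| = |4−6| = 2).
Total attacking pairs: 3.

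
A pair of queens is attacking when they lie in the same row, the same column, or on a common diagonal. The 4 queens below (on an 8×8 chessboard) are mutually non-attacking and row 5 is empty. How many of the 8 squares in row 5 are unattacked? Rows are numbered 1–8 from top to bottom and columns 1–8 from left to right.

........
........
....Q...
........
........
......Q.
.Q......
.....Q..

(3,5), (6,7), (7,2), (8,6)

1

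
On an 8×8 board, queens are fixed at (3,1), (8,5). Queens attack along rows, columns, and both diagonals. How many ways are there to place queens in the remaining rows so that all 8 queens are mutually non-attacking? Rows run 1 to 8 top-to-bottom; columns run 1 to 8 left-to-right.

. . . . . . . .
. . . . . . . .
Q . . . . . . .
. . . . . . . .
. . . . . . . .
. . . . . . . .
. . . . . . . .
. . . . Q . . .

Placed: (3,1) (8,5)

Branch on row 1: col 2 → 1; col 4 → 1; col 6 → 1; col 7 → 0; col 8 → 1.
Sum: 1 + 1 + 1 + 0 + 1 = 4.

4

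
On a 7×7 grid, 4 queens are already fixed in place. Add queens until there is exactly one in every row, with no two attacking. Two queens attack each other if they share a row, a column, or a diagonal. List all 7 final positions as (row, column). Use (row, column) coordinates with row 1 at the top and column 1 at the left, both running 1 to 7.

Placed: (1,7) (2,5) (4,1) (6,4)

(1,7) (2,5) (3,3) (4,1) (5,6) (6,4) (7,2)

Row 3: attacked by (1,7)→{5,7}; (2,5)→{4,5,6}; (4,1)→{1,2}; (6,4)→{1,4,7}. Safe: 3. Place at column 3.
Row 5: attacked by (1,7)→{3,7}; (2,5)→{2,5}; (3,3)→{1,3,5}; (4,1)→{1,2}; (6,4)→{3,4,5}. Safe: 6. Place at column 6.
Row 7: attacked by (1,7)→{1,7}; (2,5)→{5}; (3,3)→{3,7}; (4,1)→{1,4}; (5,6)→{4,6}; (6,4)→{3,4,5}. Safe: 2. Place at column 2.
Columns [7, 5, 3, 1, 6, 4, 2], r−c [-6, -3, 0, 3, -1, 2, 5], r+c [8, 7, 6, 5, 11, 10, 9] are all distinct, so no two queens attack.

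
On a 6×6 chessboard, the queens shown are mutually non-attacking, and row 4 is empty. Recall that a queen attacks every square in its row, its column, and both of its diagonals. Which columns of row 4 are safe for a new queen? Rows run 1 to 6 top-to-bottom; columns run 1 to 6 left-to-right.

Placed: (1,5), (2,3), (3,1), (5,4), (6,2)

(1,5) attacks row 4 at column 5 and diagonals 2.
(2,3) attacks row 4 at column 3 and diagonals 1, 5.
(3,1) attacks row 4 at column 1 and diagonals 2.
(5,4) attacks row 4 at column 4 and diagonals 3, 5.
(6,2) attacks row 4 at column 2 and diagonals 4.
Attacked columns: {1, 2, 3, 4, 5}. Safe: {6}.

columns 6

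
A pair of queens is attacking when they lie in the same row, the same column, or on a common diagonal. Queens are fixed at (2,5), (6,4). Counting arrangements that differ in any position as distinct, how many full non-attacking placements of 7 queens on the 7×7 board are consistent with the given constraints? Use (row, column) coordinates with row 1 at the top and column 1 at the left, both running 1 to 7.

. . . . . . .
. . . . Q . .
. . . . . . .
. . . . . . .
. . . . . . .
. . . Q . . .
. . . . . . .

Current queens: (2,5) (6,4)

2

Branch on row 1: col 1 → 0; col 2 → 1; col 3 → 0; col 7 → 1.
Sum: 0 + 1 + 0 + 1 = 2.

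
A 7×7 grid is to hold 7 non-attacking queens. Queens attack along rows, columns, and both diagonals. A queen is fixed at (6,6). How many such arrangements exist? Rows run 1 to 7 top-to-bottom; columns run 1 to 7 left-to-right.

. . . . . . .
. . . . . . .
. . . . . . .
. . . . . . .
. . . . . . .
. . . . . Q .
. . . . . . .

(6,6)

Branch on row 1: col 2 → 1; col 3 → 1; col 4 → 0; col 5 → 1; col 7 → 1.
Sum: 1 + 1 + 0 + 1 + 1 = 4.

4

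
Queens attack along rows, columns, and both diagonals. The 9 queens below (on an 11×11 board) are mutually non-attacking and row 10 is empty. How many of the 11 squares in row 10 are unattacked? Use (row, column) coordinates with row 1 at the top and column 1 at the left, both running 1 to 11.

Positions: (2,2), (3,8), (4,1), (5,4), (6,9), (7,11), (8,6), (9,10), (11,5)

1

(2,2) attacks row 10 at column 2 and diagonals 10.
(3,8) attacks row 10 at column 8 and diagonals 1.
(4,1) attacks row 10 at column 1 and diagonals 7.
(5,4) attacks row 10 at column 4 and diagonals 9.
(6,9) attacks row 10 at column 9 and diagonals 5.
(7,11) attacks row 10 at column 11 and diagonals 8.
(8,6) attacks row 10 at column 6 and diagonals 4, 8.
(9,10) attacks row 10 at column 10 and diagonals 9, 11.
(11,5) attacks row 10 at column 5 and diagonals 4, 6.
Attacked columns: {1, 2, 4, 5, 6, 7, 8, 9, 10, 11}. Safe: {3}.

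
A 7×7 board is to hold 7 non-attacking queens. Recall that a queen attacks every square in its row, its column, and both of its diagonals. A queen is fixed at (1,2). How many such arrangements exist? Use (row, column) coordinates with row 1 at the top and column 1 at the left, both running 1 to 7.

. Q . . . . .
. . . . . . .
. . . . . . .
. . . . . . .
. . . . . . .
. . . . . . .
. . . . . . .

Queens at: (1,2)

7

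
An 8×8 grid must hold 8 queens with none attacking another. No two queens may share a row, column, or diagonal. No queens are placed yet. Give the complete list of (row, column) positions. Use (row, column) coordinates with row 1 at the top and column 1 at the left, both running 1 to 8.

Row 1: Safe: 1, 2, 3, 4, 5, 6, 7, 8. Place at column 3.
Row 2: attacked by (1,3)→{2,3,4}. Safe: 1, 5, 6, 7, 8. Place at column 7.
Row 3: attacked by (1,3)→{1,3,5}; (2,7)→{6,7,8}. Safe: 2, 4. Place at column 2.
Row 4: attacked by (1,3)→{3,6}; (2,7)→{5,7}; (3,2)→{1,2,3}. Safe: 4, 8. Place at column 8.
Row 5: attacked by (1,3)→{3,7}; (2,7)→{4,7}; (3,2)→{2,4}; (4,8)→{7,8}. Safe: 1, 5, 6. Place at column 6.
Row 6: attacked by (1,3)→{3,8}; (2,7)→{3,7}; (3,2)→{2,5}; (4,8)→{6,8}; (5,6)→{5,6,7}. Safe: 1, 4. Place at column 4.
Row 7: attacked by (1,3)→{3}; (2,7)→{2,7}; (3,2)→{2,6}; (4,8)→{5,8}; (5,6)→{4,6,8}; (6,4)→{3,4,5}. Safe: 1. Place at column 1.
Row 8: attacked by (1,3)→{3}; (2,7)→{1,7}; (3,2)→{2,7}; (4,8)→{4,8}; (5,6)→{3,6}; (6,4)→{2,4,6}; (7,1)→{1,2}. Safe: 5. Place at column 5.
Columns [3, 7, 2, 8, 6, 4, 1, 5], r−c [-2, -5, 1, -4, -1, 2, 6, 3], r+c [4, 9, 5, 12, 11, 10, 8, 13] are all distinct, so no two queens attack.

(1,3) (2,7) (3,2) (4,8) (5,6) (6,4) (7,1) (8,5)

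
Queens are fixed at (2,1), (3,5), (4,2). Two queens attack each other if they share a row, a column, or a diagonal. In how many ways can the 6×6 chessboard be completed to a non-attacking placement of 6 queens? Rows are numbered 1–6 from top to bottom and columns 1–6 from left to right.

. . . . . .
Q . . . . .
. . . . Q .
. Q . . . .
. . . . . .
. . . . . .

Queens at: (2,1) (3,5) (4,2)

1

Branch on row 1: col 4 → 1; col 6 → 0.
Sum: 1 + 0 = 1.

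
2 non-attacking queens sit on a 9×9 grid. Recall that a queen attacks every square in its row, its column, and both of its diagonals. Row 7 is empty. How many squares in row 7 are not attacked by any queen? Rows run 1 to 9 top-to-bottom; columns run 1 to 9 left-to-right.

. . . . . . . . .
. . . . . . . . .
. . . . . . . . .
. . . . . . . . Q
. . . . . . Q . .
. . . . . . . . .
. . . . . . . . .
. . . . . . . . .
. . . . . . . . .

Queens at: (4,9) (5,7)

5

(4,9) attacks row 7 at column 9 and diagonals 6.
(5,7) attacks row 7 at column 7 and diagonals 5, 9.
Attacked columns: {5, 6, 7, 9}. Safe: {1, 2, 3, 4, 8}.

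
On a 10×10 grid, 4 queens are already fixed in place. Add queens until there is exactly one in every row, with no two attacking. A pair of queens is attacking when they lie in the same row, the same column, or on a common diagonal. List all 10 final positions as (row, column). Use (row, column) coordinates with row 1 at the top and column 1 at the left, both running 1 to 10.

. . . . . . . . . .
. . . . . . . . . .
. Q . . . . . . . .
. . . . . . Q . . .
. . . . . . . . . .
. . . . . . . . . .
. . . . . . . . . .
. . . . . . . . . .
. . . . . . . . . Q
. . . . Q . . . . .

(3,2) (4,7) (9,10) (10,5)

(1,6) (2,4) (3,2) (4,7) (5,9) (6,3) (7,1) (8,8) (9,10) (10,5)

Row 1: attacked by (3,2)→{2,4}; (4,7)→{4,7,10}; (9,10)→{2,10}; (10,5)→{5}. Safe: 1, 3, 6, 8, 9. Place at column 6.
Row 2: attacked by (1,6)→{5,6,7}; (3,2)→{1,2,3}; (4,7)→{5,7,9}; (9,10)→{3,10}; (10,5)→{5}. Safe: 4, 8. Place at column 4.
Row 5: attacked by (1,6)→{2,6,10}; (2,4)→{1,4,7}; (3,2)→{2,4}; (4,7)→{6,7,8}; (9,10)→{6,10}; (10,5)→{5,10}. Safe: 3, 9. Place at column 9.
Row 6: attacked by (1,6)→{1,6}; (2,4)→{4,8}; (3,2)→{2,5}; (4,7)→{5,7,9}; (5,9)→{8,9,10}; (9,10)→{7,10}; (10,5)→{1,5,9}. Safe: 3. Place at column 3.
Row 7: attacked by (1,6)→{6}; (2,4)→{4,9}; (3,2)→{2,6}; (4,7)→{4,7,10}; (5,9)→{7,9}; (6,3)→{2,3,4}; (9,10)→{8,10}; (10,5)→{2,5,8}. Safe: 1. Place at column 1.
Row 8: attacked by (1,6)→{6}; (2,4)→{4,10}; (3,2)→{2,7}; (4,7)→{3,7}; (5,9)→{6,9}; (6,3)→{1,3,5}; (7,1)→{1,2}; (9,10)→{9,10}; (10,5)→{3,5,7}. Safe: 8. Place at column 8.
Columns [6, 4, 2, 7, 9, 3, 1, 8, 10, 5], r−c [-5, -2, 1, -3, -4, 3, 6, 0, -1, 5], r+c [7, 6, 5, 11, 14, 9, 8, 16, 19, 15] are all distinct, so no two queens attack.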